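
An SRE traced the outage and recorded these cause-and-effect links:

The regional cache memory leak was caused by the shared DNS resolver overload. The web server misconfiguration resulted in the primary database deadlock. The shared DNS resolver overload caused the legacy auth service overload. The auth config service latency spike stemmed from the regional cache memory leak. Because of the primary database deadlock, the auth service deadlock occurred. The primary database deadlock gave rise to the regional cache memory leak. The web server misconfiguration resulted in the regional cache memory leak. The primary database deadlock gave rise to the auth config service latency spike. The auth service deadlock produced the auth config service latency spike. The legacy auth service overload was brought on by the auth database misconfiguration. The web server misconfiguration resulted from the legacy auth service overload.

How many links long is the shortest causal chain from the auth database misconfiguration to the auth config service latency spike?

Shortest chain: the auth database misconfiguration → the legacy auth service overload → the web server misconfiguration → the primary database deadlock → the auth config service latency spike.

4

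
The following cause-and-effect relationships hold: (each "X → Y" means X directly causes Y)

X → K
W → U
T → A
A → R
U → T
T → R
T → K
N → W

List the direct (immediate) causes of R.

A, T

Upstream contributors include N, W, U, but only A, T feed directly into R.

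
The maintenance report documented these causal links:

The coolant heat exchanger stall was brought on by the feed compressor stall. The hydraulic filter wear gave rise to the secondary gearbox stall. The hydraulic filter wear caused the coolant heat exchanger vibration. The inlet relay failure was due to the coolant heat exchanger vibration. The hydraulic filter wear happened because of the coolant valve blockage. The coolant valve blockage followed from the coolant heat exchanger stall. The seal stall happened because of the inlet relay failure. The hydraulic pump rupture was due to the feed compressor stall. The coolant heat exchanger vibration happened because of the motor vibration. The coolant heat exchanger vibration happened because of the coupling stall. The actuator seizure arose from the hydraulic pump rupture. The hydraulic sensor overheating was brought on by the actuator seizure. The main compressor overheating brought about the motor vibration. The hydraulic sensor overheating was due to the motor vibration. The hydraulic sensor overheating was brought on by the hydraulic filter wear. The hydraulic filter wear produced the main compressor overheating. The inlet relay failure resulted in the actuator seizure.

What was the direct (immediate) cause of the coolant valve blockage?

Upstream contributors include the feed compressor stall, but only the coolant heat exchanger stall feeds directly into the coolant valve blockage.

the coolant heat exchanger stall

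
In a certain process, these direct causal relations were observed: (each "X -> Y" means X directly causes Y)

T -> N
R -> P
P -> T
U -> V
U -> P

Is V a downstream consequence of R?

No

R leads to P, T, N; V is not among them.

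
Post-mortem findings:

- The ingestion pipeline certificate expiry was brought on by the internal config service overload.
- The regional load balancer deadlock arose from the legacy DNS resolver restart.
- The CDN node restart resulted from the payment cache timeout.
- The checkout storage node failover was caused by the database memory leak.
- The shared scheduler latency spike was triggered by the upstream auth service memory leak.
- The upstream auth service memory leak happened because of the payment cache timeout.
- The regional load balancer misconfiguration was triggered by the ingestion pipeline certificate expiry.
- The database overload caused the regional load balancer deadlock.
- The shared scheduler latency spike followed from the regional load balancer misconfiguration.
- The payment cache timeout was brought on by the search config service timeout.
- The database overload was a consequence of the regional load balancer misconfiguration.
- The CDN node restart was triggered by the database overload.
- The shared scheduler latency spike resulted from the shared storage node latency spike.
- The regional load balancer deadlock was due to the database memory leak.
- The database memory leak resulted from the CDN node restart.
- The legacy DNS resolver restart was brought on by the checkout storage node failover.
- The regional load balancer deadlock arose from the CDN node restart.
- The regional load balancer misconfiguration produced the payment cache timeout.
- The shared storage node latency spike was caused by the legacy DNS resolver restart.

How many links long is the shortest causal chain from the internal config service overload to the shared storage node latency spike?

8

Shortest chain: the internal config service overload → the ingestion pipeline certificate expiry → the regional load balancer misconfiguration → the database overload → the CDN node restart → the database memory leak → the checkout storage node failover → the legacy DNS resolver restart → the shared storage node latency spike.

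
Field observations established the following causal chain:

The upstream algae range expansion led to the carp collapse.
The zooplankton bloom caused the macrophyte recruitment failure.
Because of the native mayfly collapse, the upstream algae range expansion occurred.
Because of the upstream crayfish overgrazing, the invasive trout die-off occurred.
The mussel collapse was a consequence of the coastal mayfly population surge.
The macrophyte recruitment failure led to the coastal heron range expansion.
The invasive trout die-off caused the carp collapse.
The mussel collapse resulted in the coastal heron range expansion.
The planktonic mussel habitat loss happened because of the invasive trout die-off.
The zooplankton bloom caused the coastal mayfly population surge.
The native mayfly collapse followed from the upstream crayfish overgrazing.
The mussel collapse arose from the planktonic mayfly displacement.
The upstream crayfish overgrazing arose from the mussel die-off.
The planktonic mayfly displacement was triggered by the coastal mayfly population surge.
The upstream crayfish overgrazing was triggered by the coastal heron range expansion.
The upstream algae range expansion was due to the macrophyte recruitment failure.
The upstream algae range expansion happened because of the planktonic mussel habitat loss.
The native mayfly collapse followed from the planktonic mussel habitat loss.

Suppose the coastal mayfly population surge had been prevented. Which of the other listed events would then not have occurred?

the mussel collapse, the planktonic mayfly displacement

Downstream of the coastal mayfly population surge: the planktonic mayfly displacement, the mussel collapse, the coastal heron range expansion, the upstream crayfish overgrazing, the invasive trout die-off, the planktonic mussel habitat loss, the native mayfly collapse, the upstream algae range expansion, the carp collapse.
Of those, still caused via another path: the coastal heron range expansion, the upstream crayfish overgrazing, the invasive trout die-off, the planktonic mussel habitat loss, the native mayfly collapse, the upstream algae range expansion, the carp collapse.
The remainder have no surviving cause.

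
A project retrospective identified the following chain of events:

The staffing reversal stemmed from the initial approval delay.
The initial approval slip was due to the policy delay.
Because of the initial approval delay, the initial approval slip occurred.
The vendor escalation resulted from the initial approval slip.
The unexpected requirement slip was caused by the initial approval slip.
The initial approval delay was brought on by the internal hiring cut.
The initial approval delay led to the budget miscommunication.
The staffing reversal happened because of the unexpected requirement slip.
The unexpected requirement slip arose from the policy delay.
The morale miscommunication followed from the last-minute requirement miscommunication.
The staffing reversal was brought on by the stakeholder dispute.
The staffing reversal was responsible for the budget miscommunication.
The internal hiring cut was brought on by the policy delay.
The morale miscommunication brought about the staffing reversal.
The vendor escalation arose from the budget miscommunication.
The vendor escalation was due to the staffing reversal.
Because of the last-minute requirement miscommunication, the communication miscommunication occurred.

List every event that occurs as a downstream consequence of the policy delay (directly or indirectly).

Direct effects: the internal hiring cut, the initial approval slip, the unexpected requirement slip.
2 steps out: the initial approval delay, the staffing reversal, the vendor escalation.
3 steps out: the budget miscommunication.
Not reachable from it: the last-minute requirement miscommunication, the stakeholder dispute, the communication miscommunication, the morale miscommunication.

the budget miscommunication, the initial approval delay, the initial approval slip, the internal hiring cut, the staffing reversal, the unexpected requirement slip, the vendor escalation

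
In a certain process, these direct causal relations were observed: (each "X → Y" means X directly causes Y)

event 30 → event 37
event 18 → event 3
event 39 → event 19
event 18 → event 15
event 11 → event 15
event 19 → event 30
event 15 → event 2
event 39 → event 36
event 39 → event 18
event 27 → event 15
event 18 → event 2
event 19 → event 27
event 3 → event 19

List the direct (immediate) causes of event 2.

Upstream contributors include event 39, event 3, event 19, event 27, event 11, but only event 15, event 18 feed directly into event 2.

event 15, event 18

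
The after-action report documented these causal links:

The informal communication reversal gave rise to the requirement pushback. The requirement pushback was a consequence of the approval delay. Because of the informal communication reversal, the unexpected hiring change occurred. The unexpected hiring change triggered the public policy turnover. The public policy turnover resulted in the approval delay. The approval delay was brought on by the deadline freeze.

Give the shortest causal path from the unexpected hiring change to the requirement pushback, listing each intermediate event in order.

the unexpected hiring change → the public policy turnover
the public policy turnover → the approval delay
the approval delay → the requirement pushback
Length: 3 steps.

the unexpected hiring change → the public policy turnover → the approval delay → the requirement pushback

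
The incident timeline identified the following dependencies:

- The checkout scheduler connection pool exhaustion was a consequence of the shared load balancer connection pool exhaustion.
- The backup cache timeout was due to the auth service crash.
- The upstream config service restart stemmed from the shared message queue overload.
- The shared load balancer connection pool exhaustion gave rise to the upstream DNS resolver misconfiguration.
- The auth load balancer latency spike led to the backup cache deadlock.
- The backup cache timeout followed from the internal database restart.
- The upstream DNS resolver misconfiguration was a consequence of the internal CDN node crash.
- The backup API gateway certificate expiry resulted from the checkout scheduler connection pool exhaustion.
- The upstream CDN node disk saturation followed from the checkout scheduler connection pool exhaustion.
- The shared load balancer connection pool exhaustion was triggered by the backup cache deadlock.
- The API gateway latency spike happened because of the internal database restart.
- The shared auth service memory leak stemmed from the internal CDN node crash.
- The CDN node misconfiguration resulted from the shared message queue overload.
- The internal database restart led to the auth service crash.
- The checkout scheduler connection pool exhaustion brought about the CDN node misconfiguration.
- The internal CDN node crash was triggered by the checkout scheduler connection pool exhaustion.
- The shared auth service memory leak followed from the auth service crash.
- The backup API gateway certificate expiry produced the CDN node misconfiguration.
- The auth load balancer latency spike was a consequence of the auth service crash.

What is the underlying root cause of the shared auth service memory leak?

Tracing upstream from the shared auth service memory leak: the shared auth service memory leak ← the auth service crash ← the internal database restart.
The internal database restart has no stated cause, so it is the root.

the internal database restart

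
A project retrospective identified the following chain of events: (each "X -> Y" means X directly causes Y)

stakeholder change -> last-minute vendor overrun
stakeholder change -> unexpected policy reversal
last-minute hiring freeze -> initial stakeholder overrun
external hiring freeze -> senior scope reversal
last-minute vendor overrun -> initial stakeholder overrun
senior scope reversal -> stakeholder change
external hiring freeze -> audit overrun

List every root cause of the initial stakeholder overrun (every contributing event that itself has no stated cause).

the external hiring freeze, the last-minute hiring freeze

Tracing upstream from the initial stakeholder overrun: the initial stakeholder overrun ← the last-minute vendor overrun ← the stakeholder change ← the senior scope reversal ← the external hiring freeze.
A separate upstream branch: the initial stakeholder overrun ← the last-minute hiring freeze.
Each of those chain origins has no stated cause.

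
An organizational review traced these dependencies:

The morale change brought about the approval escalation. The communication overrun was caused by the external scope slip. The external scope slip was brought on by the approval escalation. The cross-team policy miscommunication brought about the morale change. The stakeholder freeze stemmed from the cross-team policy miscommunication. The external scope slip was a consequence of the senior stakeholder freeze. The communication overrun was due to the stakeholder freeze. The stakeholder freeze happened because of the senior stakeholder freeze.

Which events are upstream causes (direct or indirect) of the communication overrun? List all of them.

Immediate causes of the communication overrun: the external scope slip, the stakeholder freeze.
Further upstream: the cross-team policy miscommunication, the senior stakeholder freeze, the morale change, the approval escalation.

the approval escalation, the cross-team policy miscommunication, the external scope slip, the morale change, the senior stakeholder freeze, the stakeholder freeze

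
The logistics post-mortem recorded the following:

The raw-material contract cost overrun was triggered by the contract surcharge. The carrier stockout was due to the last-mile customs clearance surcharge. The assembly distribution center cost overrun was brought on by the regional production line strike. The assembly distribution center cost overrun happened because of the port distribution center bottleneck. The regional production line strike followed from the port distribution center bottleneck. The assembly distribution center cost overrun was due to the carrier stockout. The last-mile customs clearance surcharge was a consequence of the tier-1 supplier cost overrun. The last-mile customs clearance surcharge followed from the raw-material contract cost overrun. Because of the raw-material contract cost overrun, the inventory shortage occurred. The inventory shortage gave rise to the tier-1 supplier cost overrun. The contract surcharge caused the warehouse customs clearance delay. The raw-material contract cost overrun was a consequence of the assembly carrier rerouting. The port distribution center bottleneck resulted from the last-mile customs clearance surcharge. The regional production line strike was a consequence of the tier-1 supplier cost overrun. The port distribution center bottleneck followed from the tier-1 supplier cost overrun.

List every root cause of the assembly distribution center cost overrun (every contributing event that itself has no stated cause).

the assembly carrier rerouting, the contract surcharge

Tracing upstream from the assembly distribution center cost overrun: the assembly distribution center cost overrun ← the port distribution center bottleneck ← the last-mile customs clearance surcharge ← the raw-material contract cost overrun ← the contract surcharge.
A separate upstream branch: the assembly distribution center cost overrun ← the port distribution center bottleneck ← the last-mile customs clearance surcharge ← the raw-material contract cost overrun ← the assembly carrier rerouting.
Each of those chain origins has no stated cause.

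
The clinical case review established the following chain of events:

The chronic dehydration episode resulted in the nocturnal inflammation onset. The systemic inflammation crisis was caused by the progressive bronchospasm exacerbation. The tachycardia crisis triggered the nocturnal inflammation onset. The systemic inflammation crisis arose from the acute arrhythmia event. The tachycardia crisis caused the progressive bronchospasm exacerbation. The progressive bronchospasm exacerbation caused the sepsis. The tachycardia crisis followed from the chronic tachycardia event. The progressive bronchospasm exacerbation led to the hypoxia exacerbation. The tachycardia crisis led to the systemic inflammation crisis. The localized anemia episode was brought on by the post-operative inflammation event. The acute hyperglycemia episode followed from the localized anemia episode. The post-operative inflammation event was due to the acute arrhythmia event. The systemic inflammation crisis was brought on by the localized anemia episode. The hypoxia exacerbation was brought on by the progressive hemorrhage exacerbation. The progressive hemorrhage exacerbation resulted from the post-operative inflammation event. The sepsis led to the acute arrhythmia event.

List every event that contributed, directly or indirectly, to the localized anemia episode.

Immediate cause of the localized anemia episode: the post-operative inflammation event.
Further upstream: the chronic tachycardia event, the tachycardia crisis, the progressive bronchospasm exacerbation, the sepsis, the acute arrhythmia event.

the acute arrhythmia event, the chronic tachycardia event, the post-operative inflammation event, the progressive bronchospasm exacerbation, the sepsis, the tachycardia crisis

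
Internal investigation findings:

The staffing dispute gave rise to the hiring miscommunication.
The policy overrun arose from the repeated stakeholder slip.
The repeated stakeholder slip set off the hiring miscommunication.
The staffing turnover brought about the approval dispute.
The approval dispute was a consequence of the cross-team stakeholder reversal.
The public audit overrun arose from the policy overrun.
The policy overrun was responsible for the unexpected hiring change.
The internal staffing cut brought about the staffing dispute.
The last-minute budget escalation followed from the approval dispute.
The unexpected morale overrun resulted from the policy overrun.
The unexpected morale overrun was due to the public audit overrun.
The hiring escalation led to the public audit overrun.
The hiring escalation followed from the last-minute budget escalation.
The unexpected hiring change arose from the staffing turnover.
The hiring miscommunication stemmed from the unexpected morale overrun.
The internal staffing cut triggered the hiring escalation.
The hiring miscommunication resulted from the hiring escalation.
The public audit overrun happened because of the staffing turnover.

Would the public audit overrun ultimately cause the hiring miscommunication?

Yes

There is a causal chain: the public audit overrun → the unexpected morale overrun → the hiring miscommunication.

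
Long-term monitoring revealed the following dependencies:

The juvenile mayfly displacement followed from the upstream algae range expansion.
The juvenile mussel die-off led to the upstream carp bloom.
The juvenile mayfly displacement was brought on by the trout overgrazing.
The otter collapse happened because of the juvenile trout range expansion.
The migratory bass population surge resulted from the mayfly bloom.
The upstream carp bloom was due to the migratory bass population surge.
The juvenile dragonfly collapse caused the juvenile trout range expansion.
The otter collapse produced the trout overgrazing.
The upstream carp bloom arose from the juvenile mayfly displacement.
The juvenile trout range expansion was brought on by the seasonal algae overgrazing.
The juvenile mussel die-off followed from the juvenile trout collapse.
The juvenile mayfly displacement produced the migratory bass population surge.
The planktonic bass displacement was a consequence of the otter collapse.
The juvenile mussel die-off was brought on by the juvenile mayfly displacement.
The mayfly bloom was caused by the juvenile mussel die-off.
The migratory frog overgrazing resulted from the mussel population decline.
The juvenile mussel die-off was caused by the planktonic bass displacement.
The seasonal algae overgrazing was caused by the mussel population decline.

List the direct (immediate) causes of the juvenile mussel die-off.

the juvenile mayfly displacement, the juvenile trout collapse, the planktonic bass displacement

Upstream contributors include the mussel population decline, the seasonal algae overgrazing, the juvenile dragonfly collapse, the upstream algae range expansion, the juvenile trout range expansion, the otter collapse, the trout overgrazing, but only the juvenile mayfly displacement, the juvenile trout collapse, the planktonic bass displacement feed directly into the juvenile mussel die-off.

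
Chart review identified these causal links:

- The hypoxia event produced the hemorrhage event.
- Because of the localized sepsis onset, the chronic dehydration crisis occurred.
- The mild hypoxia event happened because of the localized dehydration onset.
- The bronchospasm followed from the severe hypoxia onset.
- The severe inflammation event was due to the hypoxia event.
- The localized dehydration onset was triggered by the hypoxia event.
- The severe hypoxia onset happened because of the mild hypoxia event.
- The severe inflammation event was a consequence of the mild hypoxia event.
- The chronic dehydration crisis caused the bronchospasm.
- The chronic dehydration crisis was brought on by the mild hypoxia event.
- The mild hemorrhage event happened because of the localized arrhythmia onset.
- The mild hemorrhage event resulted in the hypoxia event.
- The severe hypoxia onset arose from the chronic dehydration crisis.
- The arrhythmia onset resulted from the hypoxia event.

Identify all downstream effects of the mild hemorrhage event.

the arrhythmia onset, the bronchospasm, the chronic dehydration crisis, the hemorrhage event, the hypoxia event, the localized dehydration onset, the mild hypoxia event, the severe hypoxia onset, the severe inflammation event

Direct effects: the hypoxia event.
2 steps out: the localized dehydration onset, the arrhythmia onset, the hemorrhage event, the severe inflammation event.
3 steps out: the mild hypoxia event.
4 steps out: the chronic dehydration crisis, the severe hypoxia onset.
5 steps out: the bronchospasm.
Not reachable from it: the localized arrhythmia onset, the localized sepsis onset.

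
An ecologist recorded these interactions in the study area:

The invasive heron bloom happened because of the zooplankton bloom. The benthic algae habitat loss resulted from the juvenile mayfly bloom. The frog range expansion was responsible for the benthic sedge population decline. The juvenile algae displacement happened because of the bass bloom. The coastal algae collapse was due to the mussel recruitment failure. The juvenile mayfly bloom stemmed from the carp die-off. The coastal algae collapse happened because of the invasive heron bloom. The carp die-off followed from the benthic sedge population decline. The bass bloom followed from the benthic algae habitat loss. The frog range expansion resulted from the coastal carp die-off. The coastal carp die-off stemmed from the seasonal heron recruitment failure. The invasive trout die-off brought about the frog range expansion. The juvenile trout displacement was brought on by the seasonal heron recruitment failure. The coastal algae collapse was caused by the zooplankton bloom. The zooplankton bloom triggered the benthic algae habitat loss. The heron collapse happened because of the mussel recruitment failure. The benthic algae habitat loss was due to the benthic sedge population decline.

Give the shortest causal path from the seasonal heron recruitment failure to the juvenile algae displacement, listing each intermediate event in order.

the seasonal heron recruitment failure → the coastal carp die-off → the frog range expansion → the benthic sedge population decline → the benthic algae habitat loss → the bass bloom → the juvenile algae displacement

the seasonal heron recruitment failure → the coastal carp die-off
the coastal carp die-off → the frog range expansion
the frog range expansion → the benthic sedge population decline
the benthic sedge population decline → the benthic algae habitat loss
the benthic algae habitat loss → the bass bloom
the bass bloom → the juvenile algae displacement
Length: 6 steps.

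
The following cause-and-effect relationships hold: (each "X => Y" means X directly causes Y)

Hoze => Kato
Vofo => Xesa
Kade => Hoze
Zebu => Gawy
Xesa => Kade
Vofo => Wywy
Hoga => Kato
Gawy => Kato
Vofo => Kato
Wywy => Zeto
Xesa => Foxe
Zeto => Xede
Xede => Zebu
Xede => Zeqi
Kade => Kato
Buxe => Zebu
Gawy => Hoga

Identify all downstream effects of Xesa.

Foxe, Hoze, Kade, Kato

Direct effects: Kade, Foxe.
2 steps out: Hoze, Kato.
Not reachable from it: Vofo, Buxe, Wywy, Zeto, Xede, Zeqi, Zebu, Gawy, Hoga.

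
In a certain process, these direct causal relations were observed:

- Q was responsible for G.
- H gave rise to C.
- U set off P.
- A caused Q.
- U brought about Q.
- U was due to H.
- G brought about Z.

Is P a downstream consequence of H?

Yes

There is a causal chain: H → U → P.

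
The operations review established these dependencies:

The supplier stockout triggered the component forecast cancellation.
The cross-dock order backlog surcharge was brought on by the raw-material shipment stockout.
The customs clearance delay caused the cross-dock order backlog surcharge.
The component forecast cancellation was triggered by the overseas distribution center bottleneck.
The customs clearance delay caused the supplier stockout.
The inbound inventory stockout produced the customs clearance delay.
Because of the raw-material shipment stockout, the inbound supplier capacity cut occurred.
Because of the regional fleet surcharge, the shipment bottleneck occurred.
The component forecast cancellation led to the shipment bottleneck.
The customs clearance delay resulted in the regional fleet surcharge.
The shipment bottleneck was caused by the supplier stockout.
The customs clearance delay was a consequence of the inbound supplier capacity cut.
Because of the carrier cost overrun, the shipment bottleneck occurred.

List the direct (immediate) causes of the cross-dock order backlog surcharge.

Upstream contributors include the inbound inventory stockout, the inbound supplier capacity cut, but only the customs clearance delay, the raw-material shipment stockout feed directly into the cross-dock order backlog surcharge.

the customs clearance delay, the raw-material shipment stockout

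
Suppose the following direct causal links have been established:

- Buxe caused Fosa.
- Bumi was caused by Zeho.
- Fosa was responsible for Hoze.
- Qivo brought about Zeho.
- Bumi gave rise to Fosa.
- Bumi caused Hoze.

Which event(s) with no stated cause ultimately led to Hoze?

Buxe, Qivo

Tracing upstream from Hoze: Hoze ← Fosa ← Buxe.
A separate upstream branch: Hoze ← Bumi ← Zeho ← Qivo.
Each of those chain origins has no stated cause.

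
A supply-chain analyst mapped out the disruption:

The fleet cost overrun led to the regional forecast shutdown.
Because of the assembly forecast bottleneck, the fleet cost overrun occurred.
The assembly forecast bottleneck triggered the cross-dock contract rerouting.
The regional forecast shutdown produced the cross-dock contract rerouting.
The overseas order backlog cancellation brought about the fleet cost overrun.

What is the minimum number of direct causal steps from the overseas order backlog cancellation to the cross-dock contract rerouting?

Shortest chain: the overseas order backlog cancellation → the fleet cost overrun → the regional forecast shutdown → the cross-dock contract rerouting.

3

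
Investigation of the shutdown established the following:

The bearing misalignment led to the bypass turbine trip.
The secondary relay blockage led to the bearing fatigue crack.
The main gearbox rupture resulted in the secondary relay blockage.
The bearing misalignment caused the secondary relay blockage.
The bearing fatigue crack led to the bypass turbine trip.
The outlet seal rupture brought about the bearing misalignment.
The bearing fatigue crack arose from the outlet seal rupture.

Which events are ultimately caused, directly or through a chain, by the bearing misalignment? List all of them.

Direct effects: the secondary relay blockage, the bypass turbine trip.
2 steps out: the bearing fatigue crack.
Not reachable from it: the outlet seal rupture, the main gearbox rupture.

the bearing fatigue crack, the bypass turbine trip, the secondary relay blockage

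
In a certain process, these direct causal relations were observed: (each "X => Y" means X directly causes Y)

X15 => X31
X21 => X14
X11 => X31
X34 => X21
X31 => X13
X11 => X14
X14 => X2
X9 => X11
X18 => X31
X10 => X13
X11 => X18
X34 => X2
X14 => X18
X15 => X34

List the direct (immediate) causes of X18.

X11, X14

Upstream contributors include X9, X15, X34, X21, but only X11, X14 feed directly into X18.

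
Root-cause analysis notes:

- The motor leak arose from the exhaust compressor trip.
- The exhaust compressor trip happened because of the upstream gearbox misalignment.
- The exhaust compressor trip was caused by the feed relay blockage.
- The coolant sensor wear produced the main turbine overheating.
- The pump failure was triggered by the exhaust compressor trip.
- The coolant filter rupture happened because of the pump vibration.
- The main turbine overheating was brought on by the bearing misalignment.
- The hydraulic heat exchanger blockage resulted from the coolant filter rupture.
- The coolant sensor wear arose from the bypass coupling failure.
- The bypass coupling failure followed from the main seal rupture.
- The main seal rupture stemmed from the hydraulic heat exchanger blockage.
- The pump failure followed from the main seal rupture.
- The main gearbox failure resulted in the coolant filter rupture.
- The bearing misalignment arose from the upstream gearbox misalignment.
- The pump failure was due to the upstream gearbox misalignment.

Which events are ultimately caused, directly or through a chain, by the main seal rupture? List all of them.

the bypass coupling failure, the coolant sensor wear, the main turbine overheating, the pump failure

Direct effects: the bypass coupling failure, the pump failure.
2 steps out: the coolant sensor wear.
3 steps out: the main turbine overheating.
Not reachable from it: the upstream gearbox misalignment, the pump vibration, the feed relay blockage, the main gearbox failure, the exhaust compressor trip, the coolant filter rupture, the hydraulic heat exchanger blockage, the bearing misalignment, the motor leak.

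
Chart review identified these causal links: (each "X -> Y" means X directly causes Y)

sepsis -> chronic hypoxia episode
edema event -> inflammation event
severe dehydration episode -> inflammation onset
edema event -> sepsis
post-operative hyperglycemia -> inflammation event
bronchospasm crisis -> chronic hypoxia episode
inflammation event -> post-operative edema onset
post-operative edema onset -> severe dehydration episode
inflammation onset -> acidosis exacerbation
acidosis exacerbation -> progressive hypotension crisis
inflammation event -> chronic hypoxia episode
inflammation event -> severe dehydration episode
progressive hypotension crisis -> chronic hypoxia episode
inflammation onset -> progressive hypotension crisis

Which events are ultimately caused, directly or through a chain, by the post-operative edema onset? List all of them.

the acidosis exacerbation, the chronic hypoxia episode, the inflammation onset, the progressive hypotension crisis, the severe dehydration episode

Direct effects: the severe dehydration episode.
2 steps out: the inflammation onset.
3 steps out: the acidosis exacerbation, the progressive hypotension crisis.
4 steps out: the chronic hypoxia episode.
Not reachable from it: the post-operative hyperglycemia, the edema event, the inflammation event, the sepsis, the bronchospasm crisis.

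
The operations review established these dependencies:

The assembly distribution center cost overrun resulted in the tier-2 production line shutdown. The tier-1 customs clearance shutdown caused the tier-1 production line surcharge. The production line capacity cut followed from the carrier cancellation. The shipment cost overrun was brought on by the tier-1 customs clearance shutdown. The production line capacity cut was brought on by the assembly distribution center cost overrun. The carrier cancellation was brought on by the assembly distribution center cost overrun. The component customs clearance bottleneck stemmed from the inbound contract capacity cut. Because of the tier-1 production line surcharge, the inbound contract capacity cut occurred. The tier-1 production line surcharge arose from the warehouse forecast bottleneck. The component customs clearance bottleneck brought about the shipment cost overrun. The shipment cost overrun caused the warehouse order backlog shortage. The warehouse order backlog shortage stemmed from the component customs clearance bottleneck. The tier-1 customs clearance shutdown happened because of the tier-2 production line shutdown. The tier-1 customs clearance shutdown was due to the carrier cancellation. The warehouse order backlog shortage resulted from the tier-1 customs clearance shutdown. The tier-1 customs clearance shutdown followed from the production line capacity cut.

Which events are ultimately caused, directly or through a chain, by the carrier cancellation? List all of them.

Direct effects: the production line capacity cut, the tier-1 customs clearance shutdown.
2 steps out: the tier-1 production line surcharge, the shipment cost overrun, the warehouse order backlog shortage.
3 steps out: the inbound contract capacity cut.
4 steps out: the component customs clearance bottleneck.
Not reachable from it: the assembly distribution center cost overrun, the tier-2 production line shutdown, the warehouse forecast bottleneck.

the component customs clearance bottleneck, the inbound contract capacity cut, the production line capacity cut, the shipment cost overrun, the tier-1 customs clearance shutdown, the tier-1 production line surcharge, the warehouse order backlog shortage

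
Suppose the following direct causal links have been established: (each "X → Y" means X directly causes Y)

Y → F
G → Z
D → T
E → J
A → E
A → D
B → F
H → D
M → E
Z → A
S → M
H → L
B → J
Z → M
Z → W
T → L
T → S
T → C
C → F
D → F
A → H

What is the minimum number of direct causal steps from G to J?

Shortest chain: G → Z → A → E → J.

4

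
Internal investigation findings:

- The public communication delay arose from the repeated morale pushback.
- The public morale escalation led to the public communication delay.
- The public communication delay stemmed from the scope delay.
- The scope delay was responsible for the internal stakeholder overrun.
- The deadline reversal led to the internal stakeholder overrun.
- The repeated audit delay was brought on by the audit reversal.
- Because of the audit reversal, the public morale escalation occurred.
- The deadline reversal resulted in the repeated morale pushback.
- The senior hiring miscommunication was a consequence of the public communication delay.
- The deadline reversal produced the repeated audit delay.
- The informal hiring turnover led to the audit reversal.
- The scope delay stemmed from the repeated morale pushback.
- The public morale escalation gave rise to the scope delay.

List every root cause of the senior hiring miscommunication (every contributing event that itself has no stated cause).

the deadline reversal, the informal hiring turnover

Tracing upstream from the senior hiring miscommunication: the senior hiring miscommunication ← the public communication delay ← the repeated morale pushback ← the deadline reversal.
A separate upstream branch: the senior hiring miscommunication ← the public communication delay ← the public morale escalation ← the audit reversal ← the informal hiring turnover.
Each of those chain origins has no stated cause.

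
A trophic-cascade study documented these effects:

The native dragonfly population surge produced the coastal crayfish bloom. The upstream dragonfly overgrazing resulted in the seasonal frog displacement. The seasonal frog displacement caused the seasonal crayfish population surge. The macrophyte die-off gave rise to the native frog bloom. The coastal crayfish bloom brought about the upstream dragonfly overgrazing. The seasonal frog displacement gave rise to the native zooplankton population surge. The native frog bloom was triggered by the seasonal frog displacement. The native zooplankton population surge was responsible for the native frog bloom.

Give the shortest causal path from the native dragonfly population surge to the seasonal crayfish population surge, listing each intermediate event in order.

the native dragonfly population surge → the coastal crayfish bloom
the coastal crayfish bloom → the upstream dragonfly overgrazing
the upstream dragonfly overgrazing → the seasonal frog displacement
the seasonal frog displacement → the seasonal crayfish population surge
Length: 4 steps.

the native dragonfly population surge → the coastal crayfish bloom → the upstream dragonfly overgrazing → the seasonal frog displacement → the seasonal crayfish population surge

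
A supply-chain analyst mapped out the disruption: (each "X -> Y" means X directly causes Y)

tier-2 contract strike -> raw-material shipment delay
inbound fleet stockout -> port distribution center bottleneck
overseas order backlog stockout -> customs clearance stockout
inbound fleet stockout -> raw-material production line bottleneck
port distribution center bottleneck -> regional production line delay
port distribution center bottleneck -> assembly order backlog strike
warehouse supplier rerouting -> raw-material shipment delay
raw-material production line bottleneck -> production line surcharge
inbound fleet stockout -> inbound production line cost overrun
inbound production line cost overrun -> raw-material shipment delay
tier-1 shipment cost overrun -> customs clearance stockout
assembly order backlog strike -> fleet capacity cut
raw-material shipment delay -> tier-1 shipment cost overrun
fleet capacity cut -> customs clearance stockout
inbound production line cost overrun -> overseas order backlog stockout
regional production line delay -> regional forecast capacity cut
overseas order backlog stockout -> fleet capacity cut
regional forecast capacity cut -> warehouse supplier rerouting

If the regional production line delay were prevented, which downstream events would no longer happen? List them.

the regional forecast capacity cut, the warehouse supplier rerouting

Downstream of the regional production line delay: the regional forecast capacity cut, the warehouse supplier rerouting, the raw-material shipment delay, the tier-1 shipment cost overrun, the customs clearance stockout.
Of those, still caused via another path: the raw-material shipment delay, the tier-1 shipment cost overrun, the customs clearance stockout.
The remainder have no surviving cause.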